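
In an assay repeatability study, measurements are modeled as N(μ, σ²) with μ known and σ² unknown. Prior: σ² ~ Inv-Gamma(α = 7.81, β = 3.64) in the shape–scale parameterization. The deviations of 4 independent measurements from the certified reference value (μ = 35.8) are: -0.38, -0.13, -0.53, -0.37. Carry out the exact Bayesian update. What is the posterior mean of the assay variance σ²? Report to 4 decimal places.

0.4460

With known mean μ and an Inverse-Gamma(α, β) prior on σ², the Normal likelihood is conjugate: posterior is Inv-Gamma(α + n/2, β + Σ(xᵢ−μ)²/2).
Σ(xᵢ−μ)² = (-0.38)² + (-0.13)² + (-0.53)² + (-0.37)² = 0.5791.
Posterior: Inv-Gamma(7.81 + 4/2, 3.64 + 0.5791/2) = Inv-Gamma(9.81, 3.92955).
E[σ²|data] = β/(α−1) = 3.92955/8.81 = 0.4460.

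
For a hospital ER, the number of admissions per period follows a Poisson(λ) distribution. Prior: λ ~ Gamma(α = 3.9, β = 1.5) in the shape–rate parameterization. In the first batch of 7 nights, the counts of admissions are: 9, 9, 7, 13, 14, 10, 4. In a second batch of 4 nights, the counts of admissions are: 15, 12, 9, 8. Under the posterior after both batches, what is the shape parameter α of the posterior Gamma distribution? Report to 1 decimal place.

With a Gamma(shape α, rate β) prior, the Poisson likelihood is conjugate: the posterior is Gamma(α + ΣXᵢ, β + n).
Batch 1: sum of counts S = 66 over n = 7 nights.
After batch 1: Gamma(α+S, β+n) = Gamma(3.9+66, 1.5+7) = Gamma(69.9, 8.5).
Batch 2: sum of counts S = 44 over n = 4 nights.
After batch 2: Gamma(α+S, β+n) = Gamma(69.9+44, 8.5+4) = Gamma(113.9, 12.5).
Posterior α = 113.9.

113.9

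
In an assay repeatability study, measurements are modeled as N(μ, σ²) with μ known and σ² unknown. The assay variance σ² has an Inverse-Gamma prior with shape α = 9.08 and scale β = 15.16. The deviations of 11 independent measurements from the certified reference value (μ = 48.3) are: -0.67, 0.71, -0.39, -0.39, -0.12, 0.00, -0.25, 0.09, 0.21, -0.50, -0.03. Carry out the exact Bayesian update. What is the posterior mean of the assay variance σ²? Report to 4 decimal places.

1.1766

With known mean μ and an Inverse-Gamma(α, β) prior on σ², the Normal likelihood is conjugate: posterior is Inv-Gamma(α + n/2, β + Σ(xᵢ−μ)²/2).
Σ(xᵢ−μ)² = (-0.67)² + (0.71)² + (-0.39)² + (-0.39)² + (-0.12)² + (0.00)² + (-0.25)² + (0.09)² + (0.21)² + (-0.50)² + (-0.03)² = 1.6372.
Posterior: Inv-Gamma(9.08 + 11/2, 15.16 + 1.6372/2) = Inv-Gamma(14.58, 15.97860).
E[σ²|data] = β/(α−1) = 15.97860/13.58 = 1.1766.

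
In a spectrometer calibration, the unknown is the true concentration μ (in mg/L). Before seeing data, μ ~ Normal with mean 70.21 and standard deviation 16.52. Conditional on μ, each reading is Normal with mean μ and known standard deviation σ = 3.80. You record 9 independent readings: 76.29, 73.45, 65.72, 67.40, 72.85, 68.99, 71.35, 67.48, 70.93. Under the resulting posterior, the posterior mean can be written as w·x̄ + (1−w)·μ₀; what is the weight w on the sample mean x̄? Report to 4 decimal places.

0.9942

For Normal data with known variance σ², a Normal(μ₀, σ₀²) prior on μ is conjugate. Posterior precision = 1/σ₀² + n/σ²; posterior mean is the precision-weighted average of μ₀ and x̄.
σ₀² = 16.52² = 272.9104, σ² = 3.80² = 14.44. Prior precision 1/σ₀² = 1/272.9104; data precision n/σ² = 9/14.44.
w = (n/σ²)/(1/σ₀² + n/σ²) = n·σ₀²/(σ² + n·σ₀²) = 9·272.9104/(14.44 + 9·272.9104) = 2456.1936/2470.6336 = 0.9942.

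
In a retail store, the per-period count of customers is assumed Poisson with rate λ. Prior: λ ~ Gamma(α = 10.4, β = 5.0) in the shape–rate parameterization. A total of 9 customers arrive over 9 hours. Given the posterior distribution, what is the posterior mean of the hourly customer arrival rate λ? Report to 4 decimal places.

With a Gamma(shape α, rate β) prior, the Poisson likelihood is conjugate: the posterior is Gamma(α + ΣXᵢ, β + n).
Posterior: Gamma(α+S, β+n) = Gamma(10.4+9, 5.0+9) = Gamma(19.4, 14.0).
Posterior mean = α/β = 19.4/14.0 = 1.3857.

1.3857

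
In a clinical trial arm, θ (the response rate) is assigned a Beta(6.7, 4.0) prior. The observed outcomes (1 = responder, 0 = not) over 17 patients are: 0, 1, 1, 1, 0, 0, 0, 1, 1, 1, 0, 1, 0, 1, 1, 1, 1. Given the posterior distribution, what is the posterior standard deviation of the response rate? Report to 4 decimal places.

0.0897

The Beta prior is conjugate to a Binomial/Bernoulli likelihood; the update adds successes to α and failures to β.
Posterior: Beta(α+k, β+n−k) = Beta(6.7+11, 4.0+6) = Beta(17.7, 10.0).
Var = αβ/((α+β)²(α+β+1)) = 17.7·10.0/(27.7²·28.7) = 0.00803770; SD = √0.00803770 = 0.0897.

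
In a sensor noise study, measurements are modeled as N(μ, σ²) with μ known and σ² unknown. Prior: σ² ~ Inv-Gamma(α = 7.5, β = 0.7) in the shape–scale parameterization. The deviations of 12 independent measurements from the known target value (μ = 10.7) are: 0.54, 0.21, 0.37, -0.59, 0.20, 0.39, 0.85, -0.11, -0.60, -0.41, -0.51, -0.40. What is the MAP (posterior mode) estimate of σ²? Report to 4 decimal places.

With known mean μ and an Inverse-Gamma(α, β) prior on σ², the Normal likelihood is conjugate: posterior is Inv-Gamma(α + n/2, β + Σ(xᵢ−μ)²/2).
Σ(xᵢ−μ)² = (0.54)² + (0.21)² + (0.37)² + (-0.59)² + (0.20)² + (0.39)² + (0.85)² + (-0.11)² + (-0.60)² + (-0.41)² + (-0.51)² + (-0.40)² = 2.6956.
Posterior: Inv-Gamma(7.5 + 12/2, 0.7 + 2.6956/2) = Inv-Gamma(13.50, 2.04780).
Mode = β/(α+1) = 2.04780/14.50 = 0.1412.

0.1412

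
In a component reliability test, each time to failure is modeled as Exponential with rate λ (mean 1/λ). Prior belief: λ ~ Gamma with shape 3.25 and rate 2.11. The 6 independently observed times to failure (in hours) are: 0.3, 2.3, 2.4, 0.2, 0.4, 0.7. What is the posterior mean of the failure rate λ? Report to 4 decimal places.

1.0999

With a Gamma(shape α, rate β) prior on the exponential rate λ, the posterior after n observations with total T = Σxᵢ is Gamma(α+n, β+T).
Sum of observations T = 6.3 hours; n = 6.
Posterior: Gamma(3.25+6, 2.11+6.3) = Gamma(9.25, 8.41).
Posterior mean of λ = α/β = 9.25/8.41 = 1.0999.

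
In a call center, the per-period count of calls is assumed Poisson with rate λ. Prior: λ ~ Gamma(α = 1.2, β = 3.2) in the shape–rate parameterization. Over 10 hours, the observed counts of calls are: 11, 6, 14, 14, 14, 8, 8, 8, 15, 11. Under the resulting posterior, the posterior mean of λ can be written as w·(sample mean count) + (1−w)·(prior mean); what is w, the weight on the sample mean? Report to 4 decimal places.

0.7576

With a Gamma(shape α, rate β) prior, the Poisson likelihood is conjugate: the posterior is Gamma(α + ΣXᵢ, β + n).
Posterior mean = (α₀+S)/(β₀+n) = [n/(β₀+n)]·(S/n) + [β₀/(β₀+n)]·(α₀/β₀), so only n and β₀ enter the weight.
Weight on data w = n/(β₀+n) = 10/(3.2+10) = 10/13.2 = 0.7576.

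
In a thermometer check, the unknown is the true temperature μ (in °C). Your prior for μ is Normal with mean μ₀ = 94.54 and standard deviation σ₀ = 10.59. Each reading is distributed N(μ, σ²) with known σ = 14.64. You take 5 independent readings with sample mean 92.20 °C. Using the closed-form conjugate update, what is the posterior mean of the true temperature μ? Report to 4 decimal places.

92.8471

For Normal data with known variance σ², a Normal(μ₀, σ₀²) prior on μ is conjugate. Posterior precision = 1/σ₀² + n/σ²; posterior mean is the precision-weighted average of μ₀ and x̄.
n·x̄ = 5·92.20 = 461.
σ₀² = 10.59² = 112.1481, σ² = 14.64² = 214.3296; σ² + n·σ₀² = 214.3296 + 5·112.1481 = 775.0701.
Posterior mean = (μ₀/σ₀² + n·x̄/σ²)/(1/σ₀² + n/σ²) = (σ²·μ₀ + σ₀²·n·x̄)/(σ² + n·σ₀²) = (214.3296·94.54 + 112.1481·461)/775.0701 = 71962.994484/775.0701 = 92.8471.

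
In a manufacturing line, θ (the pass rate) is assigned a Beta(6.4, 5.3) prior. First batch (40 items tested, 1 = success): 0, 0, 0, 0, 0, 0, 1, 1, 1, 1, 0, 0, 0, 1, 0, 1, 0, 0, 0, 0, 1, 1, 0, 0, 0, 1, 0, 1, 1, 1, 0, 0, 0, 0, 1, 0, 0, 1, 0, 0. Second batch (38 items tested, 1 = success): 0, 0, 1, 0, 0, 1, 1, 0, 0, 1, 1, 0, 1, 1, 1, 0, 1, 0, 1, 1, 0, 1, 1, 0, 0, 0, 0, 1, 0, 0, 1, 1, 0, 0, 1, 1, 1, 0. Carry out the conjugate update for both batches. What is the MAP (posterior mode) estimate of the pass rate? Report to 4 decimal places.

0.4379

The Beta prior is conjugate to a Binomial/Bernoulli likelihood; the update adds successes to α and failures to β.
After batch 1: Beta(6.4+14, 5.3+26) = Beta(20.4, 31.3).
After batch 2: Beta(20.4+19, 31.3+19) = Beta(39.4, 50.3).
Mode of Beta(a,b) for a,b>1 is (a−1)/(a+b−2) = 38.4/87.7 = 0.4379.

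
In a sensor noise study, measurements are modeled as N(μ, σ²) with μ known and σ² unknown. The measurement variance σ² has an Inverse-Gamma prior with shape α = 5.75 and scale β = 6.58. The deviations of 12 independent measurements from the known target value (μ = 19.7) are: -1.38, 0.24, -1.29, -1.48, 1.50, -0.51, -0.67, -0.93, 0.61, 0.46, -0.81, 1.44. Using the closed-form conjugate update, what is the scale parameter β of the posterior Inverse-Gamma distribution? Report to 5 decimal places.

With known mean μ and an Inverse-Gamma(α, β) prior on σ², the Normal likelihood is conjugate: posterior is Inv-Gamma(α + n/2, β + Σ(xᵢ−μ)²/2).
Σ(xᵢ−μ)² = (-1.38)² + (0.24)² + (-1.29)² + (-1.48)² + (1.50)² + (-0.51)² + (-0.67)² + (-0.93)² + (0.61)² + (0.46)² + (-0.81)² + (1.44)² = 12.9538.
Posterior: Inv-Gamma(5.75 + 12/2, 6.58 + 12.9538/2) = Inv-Gamma(11.75, 13.05690).
Posterior β = 13.05690.

13.05690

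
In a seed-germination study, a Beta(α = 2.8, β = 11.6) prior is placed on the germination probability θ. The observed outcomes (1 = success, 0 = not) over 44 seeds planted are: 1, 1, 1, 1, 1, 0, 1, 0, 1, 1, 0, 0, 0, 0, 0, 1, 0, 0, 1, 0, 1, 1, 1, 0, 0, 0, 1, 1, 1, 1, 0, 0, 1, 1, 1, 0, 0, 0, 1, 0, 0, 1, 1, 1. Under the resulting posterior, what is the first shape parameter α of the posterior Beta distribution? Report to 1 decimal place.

26.8

The Beta prior is conjugate to a Binomial/Bernoulli likelihood; the update adds successes to α and failures to β.
Posterior: Beta(α+k, β+n−k) = Beta(2.8+24, 11.6+20) = Beta(26.8, 31.6).
Posterior α = 26.8.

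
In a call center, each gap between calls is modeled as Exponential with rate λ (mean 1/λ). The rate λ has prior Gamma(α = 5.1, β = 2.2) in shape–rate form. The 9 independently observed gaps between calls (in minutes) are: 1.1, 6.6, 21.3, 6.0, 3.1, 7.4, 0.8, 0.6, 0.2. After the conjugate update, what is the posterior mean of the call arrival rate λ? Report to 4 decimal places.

With a Gamma(shape α, rate β) prior on the exponential rate λ, the posterior after n observations with total T = Σxᵢ is Gamma(α+n, β+T).
Sum of observations T = 47.1 minutes; n = 9.
Posterior: Gamma(5.1+9, 2.2+47.1) = Gamma(14.1, 49.3).
Posterior mean of λ = α/β = 14.1/49.3 = 0.2860.

0.2860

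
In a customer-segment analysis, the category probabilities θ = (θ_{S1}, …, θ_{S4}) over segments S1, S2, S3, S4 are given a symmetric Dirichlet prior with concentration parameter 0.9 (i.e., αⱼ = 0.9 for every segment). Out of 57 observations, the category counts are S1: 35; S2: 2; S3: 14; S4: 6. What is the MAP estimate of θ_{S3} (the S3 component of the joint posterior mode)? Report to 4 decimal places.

The Dirichlet prior is conjugate to the Multinomial likelihood: each posterior αⱼ = prior αⱼ + observed count nⱼ.
Posterior concentration: (35.9, 2.9, 14.9, 6.9), total = 60.6.
Joint mode component: (α_{S3}−1)/(Σα−K) = 13.9/56.6 = 0.2456.

0.2456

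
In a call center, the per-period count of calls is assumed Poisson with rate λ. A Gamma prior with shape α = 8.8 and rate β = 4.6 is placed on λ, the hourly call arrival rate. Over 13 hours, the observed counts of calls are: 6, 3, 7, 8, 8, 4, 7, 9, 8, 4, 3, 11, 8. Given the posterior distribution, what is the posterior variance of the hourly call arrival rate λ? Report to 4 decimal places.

With a Gamma(shape α, rate β) prior, the Poisson likelihood is conjugate: the posterior is Gamma(α + ΣXᵢ, β + n).
Sum of counts S = 86 over n = 13 hours.
Posterior: Gamma(α+S, β+n) = Gamma(8.8+86, 4.6+13) = Gamma(94.8, 17.6).
Var = α/β² = 94.8/17.6² = 0.3060.

0.3060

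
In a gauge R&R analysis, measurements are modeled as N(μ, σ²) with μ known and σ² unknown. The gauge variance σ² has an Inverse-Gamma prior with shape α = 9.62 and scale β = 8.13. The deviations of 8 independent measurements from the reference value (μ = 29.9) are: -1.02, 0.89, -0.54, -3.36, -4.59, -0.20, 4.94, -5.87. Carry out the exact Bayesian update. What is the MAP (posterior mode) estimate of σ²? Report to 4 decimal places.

3.7497

With known mean μ and an Inverse-Gamma(α, β) prior on σ², the Normal likelihood is conjugate: posterior is Inv-Gamma(α + n/2, β + Σ(xᵢ−μ)²/2).
Σ(xᵢ−μ)² = (-1.02)² + (0.89)² + (-0.54)² + (-3.36)² + (-4.59)² + (-0.20)² + (4.94)² + (-5.87)² = 93.3823.
Posterior: Inv-Gamma(9.62 + 8/2, 8.13 + 93.3823/2) = Inv-Gamma(13.62, 54.82115).
Mode = β/(α+1) = 54.82115/14.62 = 3.7497.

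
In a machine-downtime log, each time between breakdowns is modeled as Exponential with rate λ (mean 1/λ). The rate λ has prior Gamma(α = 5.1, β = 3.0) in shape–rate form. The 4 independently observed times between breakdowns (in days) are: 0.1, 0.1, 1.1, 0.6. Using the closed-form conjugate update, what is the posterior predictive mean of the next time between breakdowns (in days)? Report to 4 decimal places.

With a Gamma(shape α, rate β) prior on the exponential rate λ, the posterior after n observations with total T = Σxᵢ is Gamma(α+n, β+T).
Sum of observations T = 1.9 days; n = 4.
Posterior: Gamma(5.1+4, 3.0+1.9) = Gamma(9.1, 4.9).
The predictive distribution for the next observation is Lomax; its mean is β/(α−1) = 4.9/8.1 = 0.6049.

0.6049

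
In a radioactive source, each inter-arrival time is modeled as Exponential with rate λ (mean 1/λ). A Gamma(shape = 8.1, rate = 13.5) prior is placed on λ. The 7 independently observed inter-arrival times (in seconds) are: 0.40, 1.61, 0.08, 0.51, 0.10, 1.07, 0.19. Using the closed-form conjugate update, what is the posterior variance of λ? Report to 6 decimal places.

0.049532

With a Gamma(shape α, rate β) prior on the exponential rate λ, the posterior after n observations with total T = Σxᵢ is Gamma(α+n, β+T).
Sum of observations T = 3.96 seconds; n = 7.
Posterior: Gamma(8.1+7, 13.5+3.96) = Gamma(15.1, 17.46).
Var = α/β² = 0.049532.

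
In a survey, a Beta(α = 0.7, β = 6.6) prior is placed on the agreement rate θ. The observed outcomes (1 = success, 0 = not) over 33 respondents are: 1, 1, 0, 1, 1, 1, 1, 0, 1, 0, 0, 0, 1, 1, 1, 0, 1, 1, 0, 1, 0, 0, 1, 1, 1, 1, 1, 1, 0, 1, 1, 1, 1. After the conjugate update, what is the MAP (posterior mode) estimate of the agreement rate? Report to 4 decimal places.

0.5927

The Beta prior is conjugate to a Binomial/Bernoulli likelihood; the update adds successes to α and failures to β.
Posterior: Beta(α+k, β+n−k) = Beta(0.7+23, 6.6+10) = Beta(23.7, 16.6).
Mode of Beta(a,b) for a,b>1 is (a−1)/(a+b−2) = 22.7/38.3 = 0.5927.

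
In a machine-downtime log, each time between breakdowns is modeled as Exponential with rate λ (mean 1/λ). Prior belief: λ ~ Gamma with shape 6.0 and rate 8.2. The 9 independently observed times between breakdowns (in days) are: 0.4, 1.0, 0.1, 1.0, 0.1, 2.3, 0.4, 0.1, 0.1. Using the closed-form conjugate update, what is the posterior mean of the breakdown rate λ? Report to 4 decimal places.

1.0949

With a Gamma(shape α, rate β) prior on the exponential rate λ, the posterior after n observations with total T = Σxᵢ is Gamma(α+n, β+T).
Sum of observations T = 5.5 days; n = 9.
Posterior: Gamma(6.0+9, 8.2+5.5) = Gamma(15.0, 13.7).
Posterior mean of λ = α/β = 15.0/13.7 = 1.0949.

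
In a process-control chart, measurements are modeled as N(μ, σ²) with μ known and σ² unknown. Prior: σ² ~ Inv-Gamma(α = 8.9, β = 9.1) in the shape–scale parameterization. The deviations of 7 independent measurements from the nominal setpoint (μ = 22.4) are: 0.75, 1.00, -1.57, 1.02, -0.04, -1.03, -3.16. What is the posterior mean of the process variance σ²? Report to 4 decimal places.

1.5051

With known mean μ and an Inverse-Gamma(α, β) prior on σ², the Normal likelihood is conjugate: posterior is Inv-Gamma(α + n/2, β + Σ(xᵢ−μ)²/2).
Σ(xᵢ−μ)² = (0.75)² + (1.00)² + (-1.57)² + (1.02)² + (-0.04)² + (-1.03)² + (-3.16)² = 16.1159.
Posterior: Inv-Gamma(8.9 + 7/2, 9.1 + 16.1159/2) = Inv-Gamma(12.40, 17.15795).
E[σ²|data] = β/(α−1) = 17.15795/11.40 = 1.5051.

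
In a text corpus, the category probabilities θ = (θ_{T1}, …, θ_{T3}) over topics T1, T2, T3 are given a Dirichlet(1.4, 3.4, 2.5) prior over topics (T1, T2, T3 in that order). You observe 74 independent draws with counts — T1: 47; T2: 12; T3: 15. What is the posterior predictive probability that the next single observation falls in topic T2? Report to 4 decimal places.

0.1894

The Dirichlet prior is conjugate to the Multinomial likelihood: each posterior αⱼ = prior αⱼ + observed count nⱼ.
Posterior concentration: (48.4, 15.4, 17.5), total = 81.3.
P(next = T2 | data) = α_{T2}/Σα = 0.1894.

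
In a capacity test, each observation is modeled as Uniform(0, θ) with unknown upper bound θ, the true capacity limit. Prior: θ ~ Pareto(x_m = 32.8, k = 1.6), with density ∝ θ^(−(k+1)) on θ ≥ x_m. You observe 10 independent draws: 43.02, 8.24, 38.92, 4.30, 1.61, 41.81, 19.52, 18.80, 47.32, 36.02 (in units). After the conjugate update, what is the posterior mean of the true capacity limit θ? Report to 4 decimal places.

A Pareto(scale x_m, shape k) prior on the upper bound θ of Uniform(0, θ) is conjugate: posterior is Pareto(max(x_m, max xᵢ), k + n).
Sample maximum = 47.32; prior scale x_m = 32.8 → posterior scale = max = 47.32.
Posterior shape = 1.6 + 10 = 11.6.
E[θ|data] = k·x_m/(k−1) = 11.6·47.32/10.6 = 51.7842.

51.7842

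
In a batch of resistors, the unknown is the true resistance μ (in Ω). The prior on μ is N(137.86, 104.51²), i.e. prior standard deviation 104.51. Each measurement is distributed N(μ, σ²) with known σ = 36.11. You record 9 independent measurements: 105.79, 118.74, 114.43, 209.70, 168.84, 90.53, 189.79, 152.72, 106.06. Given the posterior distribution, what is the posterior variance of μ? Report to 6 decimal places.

142.984698

For Normal data with known variance σ², a Normal(μ₀, σ₀²) prior on μ is conjugate. Posterior precision = 1/σ₀² + n/σ²; posterior mean is the precision-weighted average of μ₀ and x̄.
σ₀² = 104.51² = 10922.3401, σ² = 36.11² = 1303.9321; σ² + n·σ₀² = 1303.9321 + 9·10922.3401 = 99604.993.
Posterior precision = 1/σ₀² + n/σ² = 1/10922.3401 + 9/1303.9321 = (σ² + n·σ₀²)/(σ₀²σ²) = 99604.993/(10922.3401·1303.9321); posterior variance σₙ² = σ₀²σ²/(σ² + n·σ₀²) = 10922.3401·1303.9321/99604.993 = 142.984698.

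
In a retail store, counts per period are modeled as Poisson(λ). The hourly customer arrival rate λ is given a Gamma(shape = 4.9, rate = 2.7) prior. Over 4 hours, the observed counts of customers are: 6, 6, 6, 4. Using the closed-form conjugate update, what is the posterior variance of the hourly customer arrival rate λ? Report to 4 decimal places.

With a Gamma(shape α, rate β) prior, the Poisson likelihood is conjugate: the posterior is Gamma(α + ΣXᵢ, β + n).
Sum of counts S = 22 over n = 4 hours.
Posterior: Gamma(α+S, β+n) = Gamma(4.9+22, 2.7+4) = Gamma(26.9, 6.7).
Var = α/β² = 26.9/6.7² = 0.5992.

0.5992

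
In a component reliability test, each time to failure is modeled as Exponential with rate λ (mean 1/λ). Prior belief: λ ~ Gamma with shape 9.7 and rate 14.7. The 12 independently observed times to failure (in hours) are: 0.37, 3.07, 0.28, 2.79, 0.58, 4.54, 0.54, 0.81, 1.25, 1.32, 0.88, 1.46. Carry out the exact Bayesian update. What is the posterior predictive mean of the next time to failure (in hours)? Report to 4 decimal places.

With a Gamma(shape α, rate β) prior on the exponential rate λ, the posterior after n observations with total T = Σxᵢ is Gamma(α+n, β+T).
Sum of observations T = 17.89 hours; n = 12.
Posterior: Gamma(9.7+12, 14.7+17.89) = Gamma(21.7, 32.59).
The predictive distribution for the next observation is Lomax; its mean is β/(α−1) = 32.59/20.7 = 1.5744.

1.5744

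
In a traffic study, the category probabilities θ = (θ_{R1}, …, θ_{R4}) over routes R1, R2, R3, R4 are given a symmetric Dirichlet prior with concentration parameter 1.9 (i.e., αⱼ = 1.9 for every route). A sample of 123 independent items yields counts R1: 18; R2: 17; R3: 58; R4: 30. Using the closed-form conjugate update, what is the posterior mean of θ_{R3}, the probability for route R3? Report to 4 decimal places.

0.4587

The Dirichlet prior is conjugate to the Multinomial likelihood: each posterior αⱼ = prior αⱼ + observed count nⱼ.
Posterior concentration: (19.9, 18.9, 59.9, 31.9), total = 130.6.
E[θ_{R3}|data] = α_{R3}/Σα = 59.9/130.6 = 0.4587.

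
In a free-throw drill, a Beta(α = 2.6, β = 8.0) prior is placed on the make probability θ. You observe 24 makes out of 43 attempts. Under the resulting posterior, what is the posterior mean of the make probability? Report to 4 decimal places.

The Beta prior is conjugate to a Binomial/Bernoulli likelihood; the update adds successes to α and failures to β.
Posterior: Beta(α+k, β+n−k) = Beta(2.6+24, 8.0+19) = Beta(26.6, 27.0).
Posterior mean = α/(α+β) = 26.6/53.6 = 0.4963.

0.4963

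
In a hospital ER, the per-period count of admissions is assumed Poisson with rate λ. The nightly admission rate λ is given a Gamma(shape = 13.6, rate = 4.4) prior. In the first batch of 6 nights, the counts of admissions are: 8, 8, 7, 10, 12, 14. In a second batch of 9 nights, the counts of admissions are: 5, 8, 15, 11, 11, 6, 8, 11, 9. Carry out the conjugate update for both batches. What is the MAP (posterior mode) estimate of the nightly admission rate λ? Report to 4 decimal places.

With a Gamma(shape α, rate β) prior, the Poisson likelihood is conjugate: the posterior is Gamma(α + ΣXᵢ, β + n).
Batch 1: sum of counts S = 59 over n = 6 nights.
After batch 1: Gamma(α+S, β+n) = Gamma(13.6+59, 4.4+6) = Gamma(72.6, 10.4).
Batch 2: sum of counts S = 84 over n = 9 nights.
After batch 2: Gamma(α+S, β+n) = Gamma(72.6+84, 10.4+9) = Gamma(156.6, 19.4).
Mode of Gamma(α,β) for α≥1 is (α−1)/β = 155.6/19.4 = 8.0206.

8.0206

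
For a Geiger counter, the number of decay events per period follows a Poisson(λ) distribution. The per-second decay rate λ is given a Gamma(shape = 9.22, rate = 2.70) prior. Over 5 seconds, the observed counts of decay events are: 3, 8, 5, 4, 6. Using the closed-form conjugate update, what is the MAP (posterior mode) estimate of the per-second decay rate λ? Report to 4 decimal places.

4.4442

With a Gamma(shape α, rate β) prior, the Poisson likelihood is conjugate: the posterior is Gamma(α + ΣXᵢ, β + n).
Sum of counts S = 26 over n = 5 seconds.
Posterior: Gamma(α+S, β+n) = Gamma(9.22+26, 2.70+5) = Gamma(35.22, 7.70).
Mode of Gamma(α,β) for α≥1 is (α−1)/β = 34.22/7.70 = 4.4442.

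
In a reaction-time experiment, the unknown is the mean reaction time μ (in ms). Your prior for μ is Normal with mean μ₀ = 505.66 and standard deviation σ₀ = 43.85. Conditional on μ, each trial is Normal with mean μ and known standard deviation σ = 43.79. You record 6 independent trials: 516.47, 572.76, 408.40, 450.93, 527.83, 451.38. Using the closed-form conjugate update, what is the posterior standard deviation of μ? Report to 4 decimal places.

For Normal data with known variance σ², a Normal(μ₀, σ₀²) prior on μ is conjugate. Posterior precision = 1/σ₀² + n/σ²; posterior mean is the precision-weighted average of μ₀ and x̄.
σ₀² = 43.85² = 1922.8225, σ² = 43.79² = 1917.5641; σ² + n·σ₀² = 1917.5641 + 6·1922.8225 = 13454.4991.
Posterior precision = 1/σ₀² + n/σ² = 1/1922.8225 + 6/1917.5641 = (σ² + n·σ₀²)/(σ₀²σ²) = 13454.4991/(1922.8225·1917.5641); posterior variance σₙ² = σ₀²σ²/(σ² + n·σ₀²) = 1922.8225·1917.5641/13454.4991 = 274.044791.
Posterior SD = √σₙ² = √(1922.8225·1917.5641/13454.4991) = 16.5543.

16.5543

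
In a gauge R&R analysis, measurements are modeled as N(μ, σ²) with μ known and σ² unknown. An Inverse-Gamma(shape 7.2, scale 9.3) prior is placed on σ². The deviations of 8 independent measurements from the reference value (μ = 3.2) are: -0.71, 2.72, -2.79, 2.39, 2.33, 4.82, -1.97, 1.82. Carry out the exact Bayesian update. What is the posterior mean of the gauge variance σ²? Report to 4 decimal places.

3.7183

With known mean μ and an Inverse-Gamma(α, β) prior on σ², the Normal likelihood is conjugate: posterior is Inv-Gamma(α + n/2, β + Σ(xᵢ−μ)²/2).
Σ(xᵢ−μ)² = (-0.71)² + (2.72)² + (-2.79)² + (2.39)² + (2.33)² + (4.82)² + (-1.97)² + (1.82)² = 57.2533.
Posterior: Inv-Gamma(7.2 + 8/2, 9.3 + 57.2533/2) = Inv-Gamma(11.20, 37.92665).
E[σ²|data] = β/(α−1) = 37.92665/10.20 = 3.7183.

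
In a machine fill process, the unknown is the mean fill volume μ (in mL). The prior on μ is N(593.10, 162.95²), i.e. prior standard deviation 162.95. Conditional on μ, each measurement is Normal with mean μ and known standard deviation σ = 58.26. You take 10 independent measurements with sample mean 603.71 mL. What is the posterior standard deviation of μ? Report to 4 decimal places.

18.3068

For Normal data with known variance σ², a Normal(μ₀, σ₀²) prior on μ is conjugate. Posterior precision = 1/σ₀² + n/σ²; posterior mean is the precision-weighted average of μ₀ and x̄.
σ₀² = 162.95² = 26552.7025, σ² = 58.26² = 3394.2276; σ² + n·σ₀² = 3394.2276 + 10·26552.7025 = 268921.2526.
Posterior precision = 1/σ₀² + n/σ² = 1/26552.7025 + 10/3394.2276 = (σ² + n·σ₀²)/(σ₀²σ²) = 268921.2526/(26552.7025·3394.2276); posterior variance σₙ² = σ₀²σ²/(σ² + n·σ₀²) = 26552.7025·3394.2276/268921.2526 = 335.138688.
Posterior SD = √σₙ² = √(26552.7025·3394.2276/268921.2526) = 18.3068.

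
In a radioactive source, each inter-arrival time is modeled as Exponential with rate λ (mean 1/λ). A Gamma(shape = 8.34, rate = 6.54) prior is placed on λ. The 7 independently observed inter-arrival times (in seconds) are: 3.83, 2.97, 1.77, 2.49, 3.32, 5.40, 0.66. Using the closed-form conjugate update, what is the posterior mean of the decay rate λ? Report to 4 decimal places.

With a Gamma(shape α, rate β) prior on the exponential rate λ, the posterior after n observations with total T = Σxᵢ is Gamma(α+n, β+T).
Sum of observations T = 20.44 seconds; n = 7.
Posterior: Gamma(8.34+7, 6.54+20.44) = Gamma(15.34, 26.98).
Posterior mean of λ = α/β = 15.34/26.98 = 0.5686.

0.5686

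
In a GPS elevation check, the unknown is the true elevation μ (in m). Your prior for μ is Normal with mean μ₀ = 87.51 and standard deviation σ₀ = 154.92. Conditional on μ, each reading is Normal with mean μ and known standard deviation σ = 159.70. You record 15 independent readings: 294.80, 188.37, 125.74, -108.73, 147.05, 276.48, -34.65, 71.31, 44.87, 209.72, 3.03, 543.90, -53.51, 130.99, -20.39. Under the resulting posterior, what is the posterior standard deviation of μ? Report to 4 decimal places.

39.8470

For Normal data with known variance σ², a Normal(μ₀, σ₀²) prior on μ is conjugate. Posterior precision = 1/σ₀² + n/σ²; posterior mean is the precision-weighted average of μ₀ and x̄.
σ₀² = 154.92² = 24000.2064, σ² = 159.70² = 25504.09; σ² + n·σ₀² = 25504.09 + 15·24000.2064 = 385507.186.
Posterior precision = 1/σ₀² + n/σ² = 1/24000.2064 + 15/25504.09 = (σ² + n·σ₀²)/(σ₀²σ²) = 385507.186/(24000.2064·25504.09); posterior variance σₙ² = σ₀²σ²/(σ² + n·σ₀²) = 24000.2064·25504.09/385507.186 = 1587.787326.
Posterior SD = √σₙ² = √(24000.2064·25504.09/385507.186) = 39.8470.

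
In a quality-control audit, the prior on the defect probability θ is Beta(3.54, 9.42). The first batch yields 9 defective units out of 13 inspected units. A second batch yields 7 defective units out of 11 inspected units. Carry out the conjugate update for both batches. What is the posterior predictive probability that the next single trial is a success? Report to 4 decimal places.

0.5287

The Beta prior is conjugate to a Binomial/Bernoulli likelihood; the update adds successes to α and failures to β.
After batch 1: Beta(3.54+9, 9.42+4) = Beta(12.54, 13.42).
After batch 2: Beta(12.54+7, 13.42+4) = Beta(19.54, 17.42).
For a single future Bernoulli trial, P(success | data) = α/(α+β) = 0.5287.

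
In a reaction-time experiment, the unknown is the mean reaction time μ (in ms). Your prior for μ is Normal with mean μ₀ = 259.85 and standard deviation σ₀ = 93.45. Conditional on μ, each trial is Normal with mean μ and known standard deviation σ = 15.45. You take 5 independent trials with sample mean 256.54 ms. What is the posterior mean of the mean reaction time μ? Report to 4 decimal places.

For Normal data with known variance σ², a Normal(μ₀, σ₀²) prior on μ is conjugate. Posterior precision = 1/σ₀² + n/σ²; posterior mean is the precision-weighted average of μ₀ and x̄.
n·x̄ = 5·256.54 = 1282.7.
σ₀² = 93.45² = 8732.9025, σ² = 15.45² = 238.7025; σ² + n·σ₀² = 238.7025 + 5·8732.9025 = 43903.215.
Posterior mean = (μ₀/σ₀² + n·x̄/σ²)/(1/σ₀² + n/σ²) = (σ²·μ₀ + σ₀²·n·x̄)/(σ² + n·σ₀²) = (238.7025·259.85 + 8732.9025·1282.7)/43903.215 = 11263720.881375/43903.215 = 256.5580.

256.5580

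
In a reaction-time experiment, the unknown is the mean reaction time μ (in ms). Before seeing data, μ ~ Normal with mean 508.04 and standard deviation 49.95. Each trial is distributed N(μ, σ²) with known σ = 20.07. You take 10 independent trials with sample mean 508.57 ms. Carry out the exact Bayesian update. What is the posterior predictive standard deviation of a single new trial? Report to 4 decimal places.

21.0344

For Normal data with known variance σ², a Normal(μ₀, σ₀²) prior on μ is conjugate. Posterior precision = 1/σ₀² + n/σ²; posterior mean is the precision-weighted average of μ₀ and x̄.
σ₀² = 49.95² = 2495.0025, σ² = 20.07² = 402.8049; σ² + n·σ₀² = 402.8049 + 10·2495.0025 = 25352.8299.
Posterior precision = 1/σ₀² + n/σ² = 1/2495.0025 + 10/402.8049 = (σ² + n·σ₀²)/(σ₀²σ²) = 25352.8299/(2495.0025·402.8049); posterior variance σₙ² = σ₀²σ²/(σ² + n·σ₀²) = 2495.0025·402.8049/25352.8299 = 39.640515.
Predictive variance for one new observation = σₙ² + σ² = 2495.0025·402.8049/25352.8299 + 402.8049 = σ²·(σ₀² + 25352.8299)/25352.8299 = 402.8049·27847.8324/25352.8299 = 442.445415; SD = √(402.8049·27847.8324/25352.8299) = 21.0344.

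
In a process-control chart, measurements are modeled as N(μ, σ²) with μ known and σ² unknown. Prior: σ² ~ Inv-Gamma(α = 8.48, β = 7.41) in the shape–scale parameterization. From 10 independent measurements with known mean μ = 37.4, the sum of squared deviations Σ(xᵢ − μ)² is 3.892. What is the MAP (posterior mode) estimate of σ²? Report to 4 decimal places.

0.6461

With known mean μ and an Inverse-Gamma(α, β) prior on σ², the Normal likelihood is conjugate: posterior is Inv-Gamma(α + n/2, β + Σ(xᵢ−μ)²/2).
Posterior: Inv-Gamma(8.48 + 10/2, 7.41 + 3.892/2) = Inv-Gamma(13.48, 9.3560).
Mode = β/(α+1) = 9.3560/14.48 = 0.6461.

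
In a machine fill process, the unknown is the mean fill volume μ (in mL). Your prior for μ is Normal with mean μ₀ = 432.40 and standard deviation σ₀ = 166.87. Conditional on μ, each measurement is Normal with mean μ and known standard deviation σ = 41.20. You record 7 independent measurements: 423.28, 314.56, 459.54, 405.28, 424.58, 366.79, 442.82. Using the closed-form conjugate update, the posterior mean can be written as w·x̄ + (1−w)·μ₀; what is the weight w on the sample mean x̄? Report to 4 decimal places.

0.9914

For Normal data with known variance σ², a Normal(μ₀, σ₀²) prior on μ is conjugate. Posterior precision = 1/σ₀² + n/σ²; posterior mean is the precision-weighted average of μ₀ and x̄.
σ₀² = 166.87² = 27845.5969, σ² = 41.20² = 1697.44. Prior precision 1/σ₀² = 1/27845.5969; data precision n/σ² = 7/1697.44.
w = (n/σ²)/(1/σ₀² + n/σ²) = n·σ₀²/(σ² + n·σ₀²) = 7·27845.5969/(1697.44 + 7·27845.5969) = 194919.1783/196616.6183 = 0.9914.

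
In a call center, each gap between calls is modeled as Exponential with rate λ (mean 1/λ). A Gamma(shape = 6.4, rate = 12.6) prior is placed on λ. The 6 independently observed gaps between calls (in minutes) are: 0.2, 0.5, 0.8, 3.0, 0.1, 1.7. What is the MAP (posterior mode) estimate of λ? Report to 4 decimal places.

0.6032

With a Gamma(shape α, rate β) prior on the exponential rate λ, the posterior after n observations with total T = Σxᵢ is Gamma(α+n, β+T).
Sum of observations T = 6.3 minutes; n = 6.
Posterior: Gamma(6.4+6, 12.6+6.3) = Gamma(12.4, 18.9).
Mode = (α−1)/β = 0.6032.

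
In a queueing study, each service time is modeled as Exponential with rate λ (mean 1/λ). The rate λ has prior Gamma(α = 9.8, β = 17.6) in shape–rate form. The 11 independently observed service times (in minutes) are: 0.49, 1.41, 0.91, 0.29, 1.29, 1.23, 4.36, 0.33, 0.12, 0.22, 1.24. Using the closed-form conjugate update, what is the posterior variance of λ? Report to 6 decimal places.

With a Gamma(shape α, rate β) prior on the exponential rate λ, the posterior after n observations with total T = Σxᵢ is Gamma(α+n, β+T).
Sum of observations T = 11.89 minutes; n = 11.
Posterior: Gamma(9.8+11, 17.6+11.89) = Gamma(20.8, 29.49).
Var = α/β² = 0.023917.

0.023917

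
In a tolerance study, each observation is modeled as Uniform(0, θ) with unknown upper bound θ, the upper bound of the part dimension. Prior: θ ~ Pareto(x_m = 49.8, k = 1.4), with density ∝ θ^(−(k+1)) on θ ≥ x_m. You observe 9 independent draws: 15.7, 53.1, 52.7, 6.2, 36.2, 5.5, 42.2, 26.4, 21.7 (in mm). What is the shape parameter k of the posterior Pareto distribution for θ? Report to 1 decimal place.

10.4

A Pareto(scale x_m, shape k) prior on the upper bound θ of Uniform(0, θ) is conjugate: posterior is Pareto(max(x_m, max xᵢ), k + n).
Sample maximum = 53.1; prior scale x_m = 49.8 → posterior scale = max = 53.1.
Posterior shape = 1.4 + 9 = 10.4.
Posterior shape k = 10.4.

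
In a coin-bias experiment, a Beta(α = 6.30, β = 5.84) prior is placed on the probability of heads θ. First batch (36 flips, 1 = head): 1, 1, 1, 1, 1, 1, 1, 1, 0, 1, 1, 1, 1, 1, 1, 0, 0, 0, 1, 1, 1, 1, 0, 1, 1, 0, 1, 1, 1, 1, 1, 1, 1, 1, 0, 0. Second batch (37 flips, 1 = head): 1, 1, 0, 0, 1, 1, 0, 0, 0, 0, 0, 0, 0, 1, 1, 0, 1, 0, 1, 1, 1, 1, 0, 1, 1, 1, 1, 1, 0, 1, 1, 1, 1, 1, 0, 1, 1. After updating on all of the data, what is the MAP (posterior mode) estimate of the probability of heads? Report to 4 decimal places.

0.6772

The Beta prior is conjugate to a Binomial/Bernoulli likelihood; the update adds successes to α and failures to β.
After batch 1: Beta(6.30+28, 5.84+8) = Beta(34.30, 13.84).
After batch 2: Beta(34.30+23, 13.84+14) = Beta(57.30, 27.84).
Mode of Beta(a,b) for a,b>1 is (a−1)/(a+b−2) = 56.30/83.14 = 0.6772.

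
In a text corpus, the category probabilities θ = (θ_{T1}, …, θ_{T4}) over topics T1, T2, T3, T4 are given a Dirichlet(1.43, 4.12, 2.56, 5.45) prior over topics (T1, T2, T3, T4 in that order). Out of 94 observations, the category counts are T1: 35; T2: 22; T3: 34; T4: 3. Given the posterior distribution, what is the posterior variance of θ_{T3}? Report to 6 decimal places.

0.002067

The Dirichlet prior is conjugate to the Multinomial likelihood: each posterior αⱼ = prior αⱼ + observed count nⱼ.
Posterior concentration: (36.43, 26.12, 36.56, 8.45), total = 107.56.
Var[θ_j] = α_j(Σα−α_j)/((Σα)²(Σα+1)) = 36.56·71.00/(107.56²·108.56) = 0.002067.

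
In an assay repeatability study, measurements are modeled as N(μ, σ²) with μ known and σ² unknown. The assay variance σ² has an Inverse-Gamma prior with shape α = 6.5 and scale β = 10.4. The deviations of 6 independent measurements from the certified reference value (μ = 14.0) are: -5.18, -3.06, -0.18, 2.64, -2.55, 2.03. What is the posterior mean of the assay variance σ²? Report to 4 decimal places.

With known mean μ and an Inverse-Gamma(α, β) prior on σ², the Normal likelihood is conjugate: posterior is Inv-Gamma(α + n/2, β + Σ(xᵢ−μ)²/2).
Σ(xᵢ−μ)² = (-5.18)² + (-3.06)² + (-0.18)² + (2.64)² + (-2.55)² + (2.03)² = 53.8214.
Posterior: Inv-Gamma(6.5 + 6/2, 10.4 + 53.8214/2) = Inv-Gamma(9.50, 37.31070).
E[σ²|data] = β/(α−1) = 37.31070/8.50 = 4.3895.

4.3895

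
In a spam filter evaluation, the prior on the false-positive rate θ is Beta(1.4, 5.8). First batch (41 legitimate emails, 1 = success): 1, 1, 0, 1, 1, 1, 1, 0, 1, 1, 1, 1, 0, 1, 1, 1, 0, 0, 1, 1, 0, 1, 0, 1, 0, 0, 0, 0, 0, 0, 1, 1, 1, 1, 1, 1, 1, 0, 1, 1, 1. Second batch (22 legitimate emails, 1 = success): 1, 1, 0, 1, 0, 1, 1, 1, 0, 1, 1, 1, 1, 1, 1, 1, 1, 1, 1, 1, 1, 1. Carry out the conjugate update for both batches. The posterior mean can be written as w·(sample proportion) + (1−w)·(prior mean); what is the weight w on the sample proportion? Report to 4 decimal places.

The Beta prior is conjugate to a Binomial/Bernoulli likelihood; the update adds successes to α and failures to β.
Total number of legitimate emails: n = 41 + 22 = 63.
Posterior mean = (α₀+k)/(α₀+β₀+n) = [n/(α₀+β₀+n)]·(k/n) + [(α₀+β₀)/(α₀+β₀+n)]·α₀/(α₀+β₀), so only n and the prior enter the weight.
The weight on the data is w = n/(α₀+β₀+n) = 63/(1.4+5.8+63) = 63/70.2 = 0.8974.

0.8974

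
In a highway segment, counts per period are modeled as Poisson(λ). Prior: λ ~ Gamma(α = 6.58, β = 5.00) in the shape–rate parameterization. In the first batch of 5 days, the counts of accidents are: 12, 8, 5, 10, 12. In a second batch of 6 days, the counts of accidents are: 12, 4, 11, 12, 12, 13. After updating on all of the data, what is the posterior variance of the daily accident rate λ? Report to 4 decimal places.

With a Gamma(shape α, rate β) prior, the Poisson likelihood is conjugate: the posterior is Gamma(α + ΣXᵢ, β + n).
Batch 1: sum of counts S = 47 over n = 5 days.
After batch 1: Gamma(α+S, β+n) = Gamma(6.58+47, 5.00+5) = Gamma(53.58, 10.00).
Batch 2: sum of counts S = 64 over n = 6 days.
After batch 2: Gamma(α+S, β+n) = Gamma(53.58+64, 10.00+6) = Gamma(117.58, 16.00).
Var = α/β² = 117.58/16.00² = 0.4593.

0.4593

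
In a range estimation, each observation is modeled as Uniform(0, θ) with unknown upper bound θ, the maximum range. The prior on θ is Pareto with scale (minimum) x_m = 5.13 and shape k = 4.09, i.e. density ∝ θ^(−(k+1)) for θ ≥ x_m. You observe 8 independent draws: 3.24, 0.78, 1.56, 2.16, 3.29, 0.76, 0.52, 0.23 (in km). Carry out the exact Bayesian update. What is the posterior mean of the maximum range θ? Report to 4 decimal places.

A Pareto(scale x_m, shape k) prior on the upper bound θ of Uniform(0, θ) is conjugate: posterior is Pareto(max(x_m, max xᵢ), k + n).
Sample maximum = 3.29; prior scale x_m = 5.13 → posterior scale = max = 5.13.
Posterior shape = 4.09 + 8 = 12.09.
E[θ|data] = k·x_m/(k−1) = 12.09·5.13/11.09 = 5.5926.

5.5926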